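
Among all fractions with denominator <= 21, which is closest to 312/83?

Expand x = 312/83 as a continued fraction with the Euclidean algorithm:
  312 = 3*83 + 63, so a_0 = 3.
  83 = 1*63 + 20, so a_1 = 1.
  63 = 3*20 + 3, so a_2 = 3.
  20 = 6*3 + 2, so a_3 = 6.
  3 = 1*2 + 1, so a_4 = 1.
  2 = 2*1 + 0, so a_5 = 2.
so x = [3; 1, 3, 6, 1, 2].
Convergents (p_i = a_i*p_{i-1} + p_{i-2}, q_i = a_i*q_{i-1} + q_{i-2} with p_{-2}=0, p_{-1}=1, q_{-2}=1, q_{-1}=0), until the denominator exceeds 21:
  i=0: a_0=3, p_0 = 3*1 + 0 = 3, q_0 = 3*0 + 1 = 1.
  i=1: a_1=1, p_1 = 1*3 + 1 = 4, q_1 = 1*1 + 0 = 1.
  i=2: a_2=3, p_2 = 3*4 + 3 = 15, q_2 = 3*1 + 1 = 4.
  i=3: a_3=6, p_3 = 6*15 + 4 = 94, q_3 = 6*4 + 1 = 25.
q_3 = 25 > 21, so the last convergent with denominator <= 21 is p_2/q_2 = 15/4.
The closest fraction with denominator <= 21 is either p_2/q_2 or the intermediate fraction (k*p_2 + p_1)/(k*q_2 + q_1) with the largest k >= 1 whose denominator stays <= 21; these approach x as k grows, and every other convergent or intermediate fraction in range is farther away.
Largest k: floor((21 - q_1)/q_2) = floor((21 - 1)/4) = 5.
That gives (5*15 + 4)/(5*4 + 1) = 79/21.
Compare the errors: |x - 15/4| = |312*4 - 15*83|/(83*4) = 3/332, and |x - 79/21| = |312*21 - 79*83|/(83*21) = 5/1743.
Cross-multiplying, 5*332 = 1660 < 5229 = 3*1743, so 5/1743 is smaller: the intermediate fraction 79/21 is closer to x than 15/4.

79/21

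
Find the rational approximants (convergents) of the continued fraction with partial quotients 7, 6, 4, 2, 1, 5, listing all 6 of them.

Using the convergent recurrence p_i = a_i*p_{i-1} + p_{i-2}, q_i = a_i*q_{i-1} + q_{i-2} with p_{-2}=0, p_{-1}=1, q_{-2}=1, q_{-1}=0:
  i=0: a_0=7, p_0 = 7*1 + 0 = 7, q_0 = 7*0 + 1 = 1.
  i=1: a_1=6, p_1 = 6*7 + 1 = 43, q_1 = 6*1 + 0 = 6.
  i=2: a_2=4, p_2 = 4*43 + 7 = 179, q_2 = 4*6 + 1 = 25.
  i=3: a_3=2, p_3 = 2*179 + 43 = 401, q_3 = 2*25 + 6 = 56.
  i=4: a_4=1, p_4 = 1*401 + 179 = 580, q_4 = 1*56 + 25 = 81.
  i=5: a_5=5, p_5 = 5*580 + 401 = 3301, q_5 = 5*81 + 56 = 461.

7/1, 43/6, 179/25, 401/56, 580/81, 3301/461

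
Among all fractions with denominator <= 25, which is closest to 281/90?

Expand x = 281/90 as a continued fraction with the Euclidean algorithm:
  281 = 3*90 + 11, so a_0 = 3.
  90 = 8*11 + 2, so a_1 = 8.
  11 = 5*2 + 1, so a_2 = 5.
  2 = 2*1 + 0, so a_3 = 2.
so x = [3; 8, 5, 2].
Convergents (p_i = a_i*p_{i-1} + p_{i-2}, q_i = a_i*q_{i-1} + q_{i-2} with p_{-2}=0, p_{-1}=1, q_{-2}=1, q_{-1}=0), until the denominator exceeds 25:
  i=0: a_0=3, p_0 = 3*1 + 0 = 3, q_0 = 3*0 + 1 = 1.
  i=1: a_1=8, p_1 = 8*3 + 1 = 25, q_1 = 8*1 + 0 = 8.
  i=2: a_2=5, p_2 = 5*25 + 3 = 128, q_2 = 5*8 + 1 = 41.
q_2 = 41 > 25, so the last convergent with denominator <= 25 is p_1/q_1 = 25/8.
The closest fraction with denominator <= 25 is either p_1/q_1 or the intermediate fraction (k*p_1 + p_0)/(k*q_1 + q_0) with the largest k >= 1 whose denominator stays <= 25; these approach x as k grows, and every other convergent or intermediate fraction in range is farther away.
Largest k: floor((25 - q_0)/q_1) = floor((25 - 1)/8) = 3.
That gives (3*25 + 3)/(3*8 + 1) = 78/25.
Compare the errors: |x - 25/8| = |281*8 - 25*90|/(90*8) = 2/720, and |x - 78/25| = |281*25 - 78*90|/(90*25) = 5/2250.
Cross-multiplying, 5*720 = 3600 < 4500 = 2*2250, so 5/2250 is smaller: the intermediate fraction 78/25 is closer to x than 25/8.

78/25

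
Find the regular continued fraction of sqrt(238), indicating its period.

[15; (2, 2, 1, 14, 1, 2, 2, 30)]

Write x_i = (sqrt(238) + m_i)/d_i with (m_0, d_0) = (0, 1). a_0 = floor(sqrt(238)) = 15, since 15^2 = 225 <= 238 < 256 = 16^2.
Iterate m_{i+1} = d_i*a_i - m_i, d_{i+1} = (238 - m_{i+1}^2)/d_i, a_{i+1} = floor((a_0 + m_{i+1})/d_{i+1}):
  m_1 = 1*15 - 0 = 15, d_1 = (238 - 15^2)/1 = 13/1 = 13, a_1 = floor((15 + 15)/13) = 2.
  m_2 = 13*2 - 15 = 11, d_2 = (238 - 11^2)/13 = 117/13 = 9, a_2 = floor((15 + 11)/9) = 2.
  m_3 = 9*2 - 11 = 7, d_3 = (238 - 7^2)/9 = 189/9 = 21, a_3 = floor((15 + 7)/21) = 1.
  m_4 = 21*1 - 7 = 14, d_4 = (238 - 14^2)/21 = 42/21 = 2, a_4 = floor((15 + 14)/2) = 14.
  m_5 = 2*14 - 14 = 14, d_5 = (238 - 14^2)/2 = 42/2 = 21, a_5 = floor((15 + 14)/21) = 1.
  m_6 = 21*1 - 14 = 7, d_6 = (238 - 7^2)/21 = 189/21 = 9, a_6 = floor((15 + 7)/9) = 2.
  m_7 = 9*2 - 7 = 11, d_7 = (238 - 11^2)/9 = 117/9 = 13, a_7 = floor((15 + 11)/13) = 2.
  m_8 = 13*2 - 11 = 15, d_8 = (238 - 15^2)/13 = 13/13 = 1, a_8 = floor((15 + 15)/1) = 30.
  m_9 = 1*30 - 15 = 15, d_9 = (238 - 15^2)/1 = 13/1 = 13: (m_9, d_9) = (m_1, d_1) = (15, 13), so from here the quotients repeat a_1, ..., a_8; the period length is 8.
Hence the expansion of sqrt(238) is a_0 = 15 followed by the repeating block 2, 2, 1, 14, 1, 2, 2, 30 (period 8).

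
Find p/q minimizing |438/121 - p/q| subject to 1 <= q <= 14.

Expand x = 438/121 as a continued fraction with the Euclidean algorithm:
  438 = 3*121 + 75, so a_0 = 3.
  121 = 1*75 + 46, so a_1 = 1.
  75 = 1*46 + 29, so a_2 = 1.
  46 = 1*29 + 17, so a_3 = 1.
  29 = 1*17 + 12, so a_4 = 1.
  17 = 1*12 + 5, so a_5 = 1.
  12 = 2*5 + 2, so a_6 = 2.
  5 = 2*2 + 1, so a_7 = 2.
  2 = 2*1 + 0, so a_8 = 2.
so x = [3; 1, 1, 1, 1, 1, 2, 2, 2].
Convergents (p_i = a_i*p_{i-1} + p_{i-2}, q_i = a_i*q_{i-1} + q_{i-2} with p_{-2}=0, p_{-1}=1, q_{-2}=1, q_{-1}=0), until the denominator exceeds 14:
  i=0: a_0=3, p_0 = 3*1 + 0 = 3, q_0 = 3*0 + 1 = 1.
  i=1: a_1=1, p_1 = 1*3 + 1 = 4, q_1 = 1*1 + 0 = 1.
  i=2: a_2=1, p_2 = 1*4 + 3 = 7, q_2 = 1*1 + 1 = 2.
  i=3: a_3=1, p_3 = 1*7 + 4 = 11, q_3 = 1*2 + 1 = 3.
  i=4: a_4=1, p_4 = 1*11 + 7 = 18, q_4 = 1*3 + 2 = 5.
  i=5: a_5=1, p_5 = 1*18 + 11 = 29, q_5 = 1*5 + 3 = 8.
  i=6: a_6=2, p_6 = 2*29 + 18 = 76, q_6 = 2*8 + 5 = 21.
q_6 = 21 > 14, so the last convergent with denominator <= 14 is p_5/q_5 = 29/8.
The closest fraction with denominator <= 14 is either p_5/q_5 or the intermediate fraction (k*p_5 + p_4)/(k*q_5 + q_4) with the largest k >= 1 whose denominator stays <= 14; these approach x as k grows, and every other convergent or intermediate fraction in range is farther away.
Largest k: floor((14 - q_4)/q_5) = floor((14 - 5)/8) = 1.
That gives (1*29 + 18)/(1*8 + 5) = 47/13.
Compare the errors: |x - 29/8| = |438*8 - 29*121|/(121*8) = 5/968, and |x - 47/13| = |438*13 - 47*121|/(121*13) = 7/1573.
Cross-multiplying, 7*968 = 6776 < 7865 = 5*1573, so 7/1573 is smaller: the intermediate fraction 47/13 is closer to x than 29/8.

47/13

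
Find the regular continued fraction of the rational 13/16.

[0; 1, 4, 3]

Run the Euclidean algorithm on 13 and 16; the successive quotients are the partial quotients a_0, a_1, ... (each step inverts the fractional part left over by the previous one):
  13 = 0*16 + 13, so a_0 = 0.
  16 = 1*13 + 3, so a_1 = 1.
  13 = 4*3 + 1, so a_2 = 4.
  3 = 3*1 + 0, so a_3 = 3.
The remainder reaches 0 after 4 divisions, so the expansion has 4 partial quotients, read off in order.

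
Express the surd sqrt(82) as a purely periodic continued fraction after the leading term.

Write x_i = (sqrt(82) + m_i)/d_i with (m_0, d_0) = (0, 1). a_0 = floor(sqrt(82)) = 9, since 9^2 = 81 <= 82 < 100 = 10^2.
Iterate m_{i+1} = d_i*a_i - m_i, d_{i+1} = (82 - m_{i+1}^2)/d_i, a_{i+1} = floor((a_0 + m_{i+1})/d_{i+1}):
  m_1 = 1*9 - 0 = 9, d_1 = (82 - 9^2)/1 = 1/1 = 1, a_1 = floor((9 + 9)/1) = 18.
  m_2 = 1*18 - 9 = 9, d_2 = (82 - 9^2)/1 = 1/1 = 1: (m_2, d_2) = (m_1, d_1) = (9, 1), so from here the quotient a_1 repeats; the period length is 1.
Hence the expansion of sqrt(82) is a_0 = 9 followed by the repeating block 18 (period 1).

[9; (18)]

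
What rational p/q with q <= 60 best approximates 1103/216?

Expand x = 1103/216 as a continued fraction with the Euclidean algorithm:
  1103 = 5*216 + 23, so a_0 = 5.
  216 = 9*23 + 9, so a_1 = 9.
  23 = 2*9 + 5, so a_2 = 2.
  9 = 1*5 + 4, so a_3 = 1.
  5 = 1*4 + 1, so a_4 = 1.
  4 = 4*1 + 0, so a_5 = 4.
so x = [5; 9, 2, 1, 1, 4].
Convergents (p_i = a_i*p_{i-1} + p_{i-2}, q_i = a_i*q_{i-1} + q_{i-2} with p_{-2}=0, p_{-1}=1, q_{-2}=1, q_{-1}=0), until the denominator exceeds 60:
  i=0: a_0=5, p_0 = 5*1 + 0 = 5, q_0 = 5*0 + 1 = 1.
  i=1: a_1=9, p_1 = 9*5 + 1 = 46, q_1 = 9*1 + 0 = 9.
  i=2: a_2=2, p_2 = 2*46 + 5 = 97, q_2 = 2*9 + 1 = 19.
  i=3: a_3=1, p_3 = 1*97 + 46 = 143, q_3 = 1*19 + 9 = 28.
  i=4: a_4=1, p_4 = 1*143 + 97 = 240, q_4 = 1*28 + 19 = 47.
  i=5: a_5=4, p_5 = 4*240 + 143 = 1103, q_5 = 4*47 + 28 = 216.
q_5 = 216 > 60, so the last convergent with denominator <= 60 is p_4/q_4 = 240/47.
The closest fraction with denominator <= 60 is either p_4/q_4 or the intermediate fraction (k*p_4 + p_3)/(k*q_4 + q_3) with the largest k >= 1 whose denominator stays <= 60; these approach x as k grows, and every other convergent or intermediate fraction in range is farther away.
Largest k: floor((60 - q_3)/q_4) = floor((60 - 28)/47) = 0.
Since k = 0, no intermediate fraction beyond p_4/q_4 has denominator <= 60, so the convergent 240/47 is the closest (its error is |1103*47 - 240*216|/(216*47) = 1/10152).

240/47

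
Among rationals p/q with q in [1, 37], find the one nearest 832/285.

108/37

Expand x = 832/285 as a continued fraction with the Euclidean algorithm:
  832 = 2*285 + 262, so a_0 = 2.
  285 = 1*262 + 23, so a_1 = 1.
  262 = 11*23 + 9, so a_2 = 11.
  23 = 2*9 + 5, so a_3 = 2.
  9 = 1*5 + 4, so a_4 = 1.
  5 = 1*4 + 1, so a_5 = 1.
  4 = 4*1 + 0, so a_6 = 4.
so x = [2; 1, 11, 2, 1, 1, 4].
Convergents (p_i = a_i*p_{i-1} + p_{i-2}, q_i = a_i*q_{i-1} + q_{i-2} with p_{-2}=0, p_{-1}=1, q_{-2}=1, q_{-1}=0), until the denominator exceeds 37:
  i=0: a_0=2, p_0 = 2*1 + 0 = 2, q_0 = 2*0 + 1 = 1.
  i=1: a_1=1, p_1 = 1*2 + 1 = 3, q_1 = 1*1 + 0 = 1.
  i=2: a_2=11, p_2 = 11*3 + 2 = 35, q_2 = 11*1 + 1 = 12.
  i=3: a_3=2, p_3 = 2*35 + 3 = 73, q_3 = 2*12 + 1 = 25.
  i=4: a_4=1, p_4 = 1*73 + 35 = 108, q_4 = 1*25 + 12 = 37.
  i=5: a_5=1, p_5 = 1*108 + 73 = 181, q_5 = 1*37 + 25 = 62.
q_5 = 62 > 37, so the last convergent with denominator <= 37 is p_4/q_4 = 108/37.
The closest fraction with denominator <= 37 is either p_4/q_4 or the intermediate fraction (k*p_4 + p_3)/(k*q_4 + q_3) with the largest k >= 1 whose denominator stays <= 37; these approach x as k grows, and every other convergent or intermediate fraction in range is farther away.
Largest k: floor((37 - q_3)/q_4) = floor((37 - 25)/37) = 0.
Since k = 0, no intermediate fraction beyond p_4/q_4 has denominator <= 37, so the convergent 108/37 is the closest (its error is |832*37 - 108*285|/(285*37) = 4/10545).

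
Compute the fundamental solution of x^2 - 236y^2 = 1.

First expand sqrt(236) as a continued fraction. With x_i = (sqrt(236) + m_i)/d_i and (m_0, d_0) = (0, 1): a_0 = floor(sqrt(236)) = 15, since 15^2 = 225 <= 236 < 256 = 16^2.
Iterate m_{i+1} = d_i*a_i - m_i, d_{i+1} = (236 - m_{i+1}^2)/d_i, a_{i+1} = floor((a_0 + m_{i+1})/d_{i+1}):
  m_1 = 1*15 - 0 = 15, d_1 = (236 - 15^2)/1 = 11/1 = 11, a_1 = floor((15 + 15)/11) = 2.
  m_2 = 11*2 - 15 = 7, d_2 = (236 - 7^2)/11 = 187/11 = 17, a_2 = floor((15 + 7)/17) = 1.
  m_3 = 17*1 - 7 = 10, d_3 = (236 - 10^2)/17 = 136/17 = 8, a_3 = floor((15 + 10)/8) = 3.
  m_4 = 8*3 - 10 = 14, d_4 = (236 - 14^2)/8 = 40/8 = 5, a_4 = floor((15 + 14)/5) = 5.
  m_5 = 5*5 - 14 = 11, d_5 = (236 - 11^2)/5 = 115/5 = 23, a_5 = floor((15 + 11)/23) = 1.
  m_6 = 23*1 - 11 = 12, d_6 = (236 - 12^2)/23 = 92/23 = 4, a_6 = floor((15 + 12)/4) = 6.
  m_7 = 4*6 - 12 = 12, d_7 = (236 - 12^2)/4 = 92/4 = 23, a_7 = floor((15 + 12)/23) = 1.
  m_8 = 23*1 - 12 = 11, d_8 = (236 - 11^2)/23 = 115/23 = 5, a_8 = floor((15 + 11)/5) = 5.
  m_9 = 5*5 - 11 = 14, d_9 = (236 - 14^2)/5 = 40/5 = 8, a_9 = floor((15 + 14)/8) = 3.
  m_10 = 8*3 - 14 = 10, d_10 = (236 - 10^2)/8 = 136/8 = 17, a_10 = floor((15 + 10)/17) = 1.
  m_11 = 17*1 - 10 = 7, d_11 = (236 - 7^2)/17 = 187/17 = 11, a_11 = floor((15 + 7)/11) = 2.
  m_12 = 11*2 - 7 = 15, d_12 = (236 - 15^2)/11 = 11/11 = 1, a_12 = floor((15 + 15)/1) = 30.
  m_13 = 1*30 - 15 = 15, d_13 = (236 - 15^2)/1 = 11/1 = 11: (m_13, d_13) = (m_1, d_1) = (15, 11), so from here the quotients repeat a_1, ..., a_12; the period length is 12.
So sqrt(236) = [15; (2, 1, 3, 5, 1, 6, 1, 5, 3, 1, 2, 30)] with period length k = 12.
k is even, so the fundamental solution of x^2 - 236y^2 = 1 is (p_{k-1}, q_{k-1}) = (p_11, q_11); compute convergents through index 11.
Convergents (p_i = a_i*p_{i-1} + p_{i-2}, q_i = a_i*q_{i-1} + q_{i-2} with p_{-2}=0, p_{-1}=1, q_{-2}=1, q_{-1}=0):
  i=0: a_0=15, p_0 = 15*1 + 0 = 15, q_0 = 15*0 + 1 = 1.
  i=1: a_1=2, p_1 = 2*15 + 1 = 31, q_1 = 2*1 + 0 = 2.
  i=2: a_2=1, p_2 = 1*31 + 15 = 46, q_2 = 1*2 + 1 = 3.
  i=3: a_3=3, p_3 = 3*46 + 31 = 169, q_3 = 3*3 + 2 = 11.
  i=4: a_4=5, p_4 = 5*169 + 46 = 891, q_4 = 5*11 + 3 = 58.
  i=5: a_5=1, p_5 = 1*891 + 169 = 1060, q_5 = 1*58 + 11 = 69.
  i=6: a_6=6, p_6 = 6*1060 + 891 = 7251, q_6 = 6*69 + 58 = 472.
  i=7: a_7=1, p_7 = 1*7251 + 1060 = 8311, q_7 = 1*472 + 69 = 541.
  i=8: a_8=5, p_8 = 5*8311 + 7251 = 48806, q_8 = 5*541 + 472 = 3177.
  i=9: a_9=3, p_9 = 3*48806 + 8311 = 154729, q_9 = 3*3177 + 541 = 10072.
  i=10: a_10=1, p_10 = 1*154729 + 48806 = 203535, q_10 = 1*10072 + 3177 = 13249.
  i=11: a_11=2, p_11 = 2*203535 + 154729 = 561799, q_11 = 2*13249 + 10072 = 36570.
Check: 561799^2 - 236*36570^2 = 315618116401 - 315618116400 = 1, so (x, y) = (561799, 36570) solves the equation, and by the theorem it is the least positive solution.

(x, y) = (561799, 36570)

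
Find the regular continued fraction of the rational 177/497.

[0; 2, 1, 4, 4, 1, 6]

Run the Euclidean algorithm on 177 and 497; the successive quotients are the partial quotients a_0, a_1, ... (each step inverts the fractional part left over by the previous one):
  177 = 0*497 + 177, so a_0 = 0.
  497 = 2*177 + 143, so a_1 = 2.
  177 = 1*143 + 34, so a_2 = 1.
  143 = 4*34 + 7, so a_3 = 4.
  34 = 4*7 + 6, so a_4 = 4.
  7 = 1*6 + 1, so a_5 = 1.
  6 = 6*1 + 0, so a_6 = 6.
The remainder reaches 0 after 7 divisions, so the expansion has 7 partial quotients, read off in order.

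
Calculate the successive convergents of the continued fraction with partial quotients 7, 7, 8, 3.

7/1, 50/7, 407/57, 1271/178

Using the convergent recurrence p_i = a_i*p_{i-1} + p_{i-2}, q_i = a_i*q_{i-1} + q_{i-2} with p_{-2}=0, p_{-1}=1, q_{-2}=1, q_{-1}=0:
  i=0: a_0=7, p_0 = 7*1 + 0 = 7, q_0 = 7*0 + 1 = 1.
  i=1: a_1=7, p_1 = 7*7 + 1 = 50, q_1 = 7*1 + 0 = 7.
  i=2: a_2=8, p_2 = 8*50 + 7 = 407, q_2 = 8*7 + 1 = 57.
  i=3: a_3=3, p_3 = 3*407 + 50 = 1271, q_3 = 3*57 + 7 = 178.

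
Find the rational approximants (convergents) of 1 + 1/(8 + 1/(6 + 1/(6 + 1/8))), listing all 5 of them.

Using the convergent recurrence p_i = a_i*p_{i-1} + p_{i-2}, q_i = a_i*q_{i-1} + q_{i-2} with p_{-2}=0, p_{-1}=1, q_{-2}=1, q_{-1}=0:
  i=0: a_0=1, p_0 = 1*1 + 0 = 1, q_0 = 1*0 + 1 = 1.
  i=1: a_1=8, p_1 = 8*1 + 1 = 9, q_1 = 8*1 + 0 = 8.
  i=2: a_2=6, p_2 = 6*9 + 1 = 55, q_2 = 6*8 + 1 = 49.
  i=3: a_3=6, p_3 = 6*55 + 9 = 339, q_3 = 6*49 + 8 = 302.
  i=4: a_4=8, p_4 = 8*339 + 55 = 2767, q_4 = 8*302 + 49 = 2465.

1/1, 9/8, 55/49, 339/302, 2767/2465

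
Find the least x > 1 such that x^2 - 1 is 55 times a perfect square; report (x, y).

First expand sqrt(55) as a continued fraction. With x_i = (sqrt(55) + m_i)/d_i and (m_0, d_0) = (0, 1): a_0 = floor(sqrt(55)) = 7, since 7^2 = 49 <= 55 < 64 = 8^2.
Iterate m_{i+1} = d_i*a_i - m_i, d_{i+1} = (55 - m_{i+1}^2)/d_i, a_{i+1} = floor((a_0 + m_{i+1})/d_{i+1}):
  m_1 = 1*7 - 0 = 7, d_1 = (55 - 7^2)/1 = 6/1 = 6, a_1 = floor((7 + 7)/6) = 2.
  m_2 = 6*2 - 7 = 5, d_2 = (55 - 5^2)/6 = 30/6 = 5, a_2 = floor((7 + 5)/5) = 2.
  m_3 = 5*2 - 5 = 5, d_3 = (55 - 5^2)/5 = 30/5 = 6, a_3 = floor((7 + 5)/6) = 2.
  m_4 = 6*2 - 5 = 7, d_4 = (55 - 7^2)/6 = 6/6 = 1, a_4 = floor((7 + 7)/1) = 14.
  m_5 = 1*14 - 7 = 7, d_5 = (55 - 7^2)/1 = 6/1 = 6: (m_5, d_5) = (m_1, d_1) = (7, 6), so from here the quotients repeat a_1, ..., a_4; the period length is 4.
So sqrt(55) = [7; (2, 2, 2, 14)] with period length k = 4.
k is even, so the fundamental solution of x^2 - 55y^2 = 1 is (p_{k-1}, q_{k-1}) = (p_3, q_3); compute convergents through index 3.
Convergents (p_i = a_i*p_{i-1} + p_{i-2}, q_i = a_i*q_{i-1} + q_{i-2} with p_{-2}=0, p_{-1}=1, q_{-2}=1, q_{-1}=0):
  i=0: a_0=7, p_0 = 7*1 + 0 = 7, q_0 = 7*0 + 1 = 1.
  i=1: a_1=2, p_1 = 2*7 + 1 = 15, q_1 = 2*1 + 0 = 2.
  i=2: a_2=2, p_2 = 2*15 + 7 = 37, q_2 = 2*2 + 1 = 5.
  i=3: a_3=2, p_3 = 2*37 + 15 = 89, q_3 = 2*5 + 2 = 12.
Check: 89^2 - 55*12^2 = 7921 - 7920 = 1, so (x, y) = (89, 12) solves the equation, and by the theorem it is the least positive solution.

(x, y) = (89, 12)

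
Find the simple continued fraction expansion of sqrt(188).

[13; (1, 2, 2, 6, 2, 2, 1, 26)]

Write x_i = (sqrt(188) + m_i)/d_i with (m_0, d_0) = (0, 1). a_0 = floor(sqrt(188)) = 13, since 13^2 = 169 <= 188 < 196 = 14^2.
Iterate m_{i+1} = d_i*a_i - m_i, d_{i+1} = (188 - m_{i+1}^2)/d_i, a_{i+1} = floor((a_0 + m_{i+1})/d_{i+1}):
  m_1 = 1*13 - 0 = 13, d_1 = (188 - 13^2)/1 = 19/1 = 19, a_1 = floor((13 + 13)/19) = 1.
  m_2 = 19*1 - 13 = 6, d_2 = (188 - 6^2)/19 = 152/19 = 8, a_2 = floor((13 + 6)/8) = 2.
  m_3 = 8*2 - 6 = 10, d_3 = (188 - 10^2)/8 = 88/8 = 11, a_3 = floor((13 + 10)/11) = 2.
  m_4 = 11*2 - 10 = 12, d_4 = (188 - 12^2)/11 = 44/11 = 4, a_4 = floor((13 + 12)/4) = 6.
  m_5 = 4*6 - 12 = 12, d_5 = (188 - 12^2)/4 = 44/4 = 11, a_5 = floor((13 + 12)/11) = 2.
  m_6 = 11*2 - 12 = 10, d_6 = (188 - 10^2)/11 = 88/11 = 8, a_6 = floor((13 + 10)/8) = 2.
  m_7 = 8*2 - 10 = 6, d_7 = (188 - 6^2)/8 = 152/8 = 19, a_7 = floor((13 + 6)/19) = 1.
  m_8 = 19*1 - 6 = 13, d_8 = (188 - 13^2)/19 = 19/19 = 1, a_8 = floor((13 + 13)/1) = 26.
  m_9 = 1*26 - 13 = 13, d_9 = (188 - 13^2)/1 = 19/1 = 19: (m_9, d_9) = (m_1, d_1) = (13, 19), so from here the quotients repeat a_1, ..., a_8; the period length is 8.
Hence the expansion of sqrt(188) is a_0 = 13 followed by the repeating block 1, 2, 2, 6, 2, 2, 1, 26 (period 8).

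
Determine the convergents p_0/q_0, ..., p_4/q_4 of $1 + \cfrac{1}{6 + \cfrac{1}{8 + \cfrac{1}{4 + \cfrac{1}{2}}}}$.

Using the convergent recurrence p_i = a_i*p_{i-1} + p_{i-2}, q_i = a_i*q_{i-1} + q_{i-2} with p_{-2}=0, p_{-1}=1, q_{-2}=1, q_{-1}=0:
  i=0: a_0=1, p_0 = 1*1 + 0 = 1, q_0 = 1*0 + 1 = 1.
  i=1: a_1=6, p_1 = 6*1 + 1 = 7, q_1 = 6*1 + 0 = 6.
  i=2: a_2=8, p_2 = 8*7 + 1 = 57, q_2 = 8*6 + 1 = 49.
  i=3: a_3=4, p_3 = 4*57 + 7 = 235, q_3 = 4*49 + 6 = 202.
  i=4: a_4=2, p_4 = 2*235 + 57 = 527, q_4 = 2*202 + 49 = 453.

1/1, 7/6, 57/49, 235/202, 527/453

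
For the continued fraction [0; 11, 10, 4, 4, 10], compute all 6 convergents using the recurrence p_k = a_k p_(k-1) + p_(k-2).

Using the convergent recurrence p_i = a_i*p_{i-1} + p_{i-2}, q_i = a_i*q_{i-1} + q_{i-2} with p_{-2}=0, p_{-1}=1, q_{-2}=1, q_{-1}=0:
  i=0: a_0=0, p_0 = 0*1 + 0 = 0, q_0 = 0*0 + 1 = 1.
  i=1: a_1=11, p_1 = 11*0 + 1 = 1, q_1 = 11*1 + 0 = 11.
  i=2: a_2=10, p_2 = 10*1 + 0 = 10, q_2 = 10*11 + 1 = 111.
  i=3: a_3=4, p_3 = 4*10 + 1 = 41, q_3 = 4*111 + 11 = 455.
  i=4: a_4=4, p_4 = 4*41 + 10 = 174, q_4 = 4*455 + 111 = 1931.
  i=5: a_5=10, p_5 = 10*174 + 41 = 1781, q_5 = 10*1931 + 455 = 19765.

0/1, 1/11, 10/111, 41/455, 174/1931, 1781/19765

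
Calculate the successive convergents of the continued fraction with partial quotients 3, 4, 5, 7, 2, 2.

Using the convergent recurrence p_i = a_i*p_{i-1} + p_{i-2}, q_i = a_i*q_{i-1} + q_{i-2} with p_{-2}=0, p_{-1}=1, q_{-2}=1, q_{-1}=0:
  i=0: a_0=3, p_0 = 3*1 + 0 = 3, q_0 = 3*0 + 1 = 1.
  i=1: a_1=4, p_1 = 4*3 + 1 = 13, q_1 = 4*1 + 0 = 4.
  i=2: a_2=5, p_2 = 5*13 + 3 = 68, q_2 = 5*4 + 1 = 21.
  i=3: a_3=7, p_3 = 7*68 + 13 = 489, q_3 = 7*21 + 4 = 151.
  i=4: a_4=2, p_4 = 2*489 + 68 = 1046, q_4 = 2*151 + 21 = 323.
  i=5: a_5=2, p_5 = 2*1046 + 489 = 2581, q_5 = 2*323 + 151 = 797.

3/1, 13/4, 68/21, 489/151, 1046/323, 2581/797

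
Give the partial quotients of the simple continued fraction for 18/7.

Run the Euclidean algorithm on 18 and 7; the successive quotients are the partial quotients a_0, a_1, ... (each step inverts the fractional part left over by the previous one):
  18 = 2*7 + 4, so a_0 = 2.
  7 = 1*4 + 3, so a_1 = 1.
  4 = 1*3 + 1, so a_2 = 1.
  3 = 3*1 + 0, so a_3 = 3.
The remainder reaches 0 after 4 divisions, so the expansion has 4 partial quotients, read off in order.

[2; 1, 1, 3]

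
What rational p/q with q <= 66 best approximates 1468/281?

303/58

Expand x = 1468/281 as a continued fraction with the Euclidean algorithm:
  1468 = 5*281 + 63, so a_0 = 5.
  281 = 4*63 + 29, so a_1 = 4.
  63 = 2*29 + 5, so a_2 = 2.
  29 = 5*5 + 4, so a_3 = 5.
  5 = 1*4 + 1, so a_4 = 1.
  4 = 4*1 + 0, so a_5 = 4.
so x = [5; 4, 2, 5, 1, 4].
Convergents (p_i = a_i*p_{i-1} + p_{i-2}, q_i = a_i*q_{i-1} + q_{i-2} with p_{-2}=0, p_{-1}=1, q_{-2}=1, q_{-1}=0), until the denominator exceeds 66:
  i=0: a_0=5, p_0 = 5*1 + 0 = 5, q_0 = 5*0 + 1 = 1.
  i=1: a_1=4, p_1 = 4*5 + 1 = 21, q_1 = 4*1 + 0 = 4.
  i=2: a_2=2, p_2 = 2*21 + 5 = 47, q_2 = 2*4 + 1 = 9.
  i=3: a_3=5, p_3 = 5*47 + 21 = 256, q_3 = 5*9 + 4 = 49.
  i=4: a_4=1, p_4 = 1*256 + 47 = 303, q_4 = 1*49 + 9 = 58.
  i=5: a_5=4, p_5 = 4*303 + 256 = 1468, q_5 = 4*58 + 49 = 281.
q_5 = 281 > 66, so the last convergent with denominator <= 66 is p_4/q_4 = 303/58.
The closest fraction with denominator <= 66 is either p_4/q_4 or the intermediate fraction (k*p_4 + p_3)/(k*q_4 + q_3) with the largest k >= 1 whose denominator stays <= 66; these approach x as k grows, and every other convergent or intermediate fraction in range is farther away.
Largest k: floor((66 - q_3)/q_4) = floor((66 - 49)/58) = 0.
Since k = 0, no intermediate fraction beyond p_4/q_4 has denominator <= 66, so the convergent 303/58 is the closest (its error is |1468*58 - 303*281|/(281*58) = 1/16298).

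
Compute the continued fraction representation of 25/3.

Run the Euclidean algorithm on 25 and 3; the successive quotients are the partial quotients a_0, a_1, ... (each step inverts the fractional part left over by the previous one):
  25 = 8*3 + 1, so a_0 = 8.
  3 = 3*1 + 0, so a_1 = 3.
The remainder reaches 0 after 2 divisions, so the expansion has 2 partial quotients, read off in order.

[8; 3]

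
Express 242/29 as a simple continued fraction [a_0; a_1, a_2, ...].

Run the Euclidean algorithm on 242 and 29; the successive quotients are the partial quotients a_0, a_1, ... (each step inverts the fractional part left over by the previous one):
  242 = 8*29 + 10, so a_0 = 8.
  29 = 2*10 + 9, so a_1 = 2.
  10 = 1*9 + 1, so a_2 = 1.
  9 = 9*1 + 0, so a_3 = 9.
The remainder reaches 0 after 4 divisions, so the expansion has 4 partial quotients, read off in order.

[8; 2, 1, 9]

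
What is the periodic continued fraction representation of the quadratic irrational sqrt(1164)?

Write x_i = (sqrt(1164) + m_i)/d_i with (m_0, d_0) = (0, 1). a_0 = floor(sqrt(1164)) = 34, since 34^2 = 1156 <= 1164 < 1225 = 35^2.
Iterate m_{i+1} = d_i*a_i - m_i, d_{i+1} = (1164 - m_{i+1}^2)/d_i, a_{i+1} = floor((a_0 + m_{i+1})/d_{i+1}):
  m_1 = 1*34 - 0 = 34, d_1 = (1164 - 34^2)/1 = 8/1 = 8, a_1 = floor((34 + 34)/8) = 8.
  m_2 = 8*8 - 34 = 30, d_2 = (1164 - 30^2)/8 = 264/8 = 33, a_2 = floor((34 + 30)/33) = 1.
  m_3 = 33*1 - 30 = 3, d_3 = (1164 - 3^2)/33 = 1155/33 = 35, a_3 = floor((34 + 3)/35) = 1.
  m_4 = 35*1 - 3 = 32, d_4 = (1164 - 32^2)/35 = 140/35 = 4, a_4 = floor((34 + 32)/4) = 16.
  m_5 = 4*16 - 32 = 32, d_5 = (1164 - 32^2)/4 = 140/4 = 35, a_5 = floor((34 + 32)/35) = 1.
  m_6 = 35*1 - 32 = 3, d_6 = (1164 - 3^2)/35 = 1155/35 = 33, a_6 = floor((34 + 3)/33) = 1.
  m_7 = 33*1 - 3 = 30, d_7 = (1164 - 30^2)/33 = 264/33 = 8, a_7 = floor((34 + 30)/8) = 8.
  m_8 = 8*8 - 30 = 34, d_8 = (1164 - 34^2)/8 = 8/8 = 1, a_8 = floor((34 + 34)/1) = 68.
  m_9 = 1*68 - 34 = 34, d_9 = (1164 - 34^2)/1 = 8/1 = 8: (m_9, d_9) = (m_1, d_1) = (34, 8), so from here the quotients repeat a_1, ..., a_8; the period length is 8.
Hence the expansion of sqrt(1164) is a_0 = 34 followed by the repeating block 8, 1, 1, 16, 1, 1, 8, 68 (period 8).

[34; (8, 1, 1, 16, 1, 1, 8, 68)]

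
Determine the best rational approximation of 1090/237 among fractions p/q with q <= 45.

23/5

Expand x = 1090/237 as a continued fraction with the Euclidean algorithm:
  1090 = 4*237 + 142, so a_0 = 4.
  237 = 1*142 + 95, so a_1 = 1.
  142 = 1*95 + 47, so a_2 = 1.
  95 = 2*47 + 1, so a_3 = 2.
  47 = 47*1 + 0, so a_4 = 47.
so x = [4; 1, 1, 2, 47].
Convergents (p_i = a_i*p_{i-1} + p_{i-2}, q_i = a_i*q_{i-1} + q_{i-2} with p_{-2}=0, p_{-1}=1, q_{-2}=1, q_{-1}=0), until the denominator exceeds 45:
  i=0: a_0=4, p_0 = 4*1 + 0 = 4, q_0 = 4*0 + 1 = 1.
  i=1: a_1=1, p_1 = 1*4 + 1 = 5, q_1 = 1*1 + 0 = 1.
  i=2: a_2=1, p_2 = 1*5 + 4 = 9, q_2 = 1*1 + 1 = 2.
  i=3: a_3=2, p_3 = 2*9 + 5 = 23, q_3 = 2*2 + 1 = 5.
  i=4: a_4=47, p_4 = 47*23 + 9 = 1090, q_4 = 47*5 + 2 = 237.
q_4 = 237 > 45, so the last convergent with denominator <= 45 is p_3/q_3 = 23/5.
The closest fraction with denominator <= 45 is either p_3/q_3 or the intermediate fraction (k*p_3 + p_2)/(k*q_3 + q_2) with the largest k >= 1 whose denominator stays <= 45; these approach x as k grows, and every other convergent or intermediate fraction in range is farther away.
Largest k: floor((45 - q_2)/q_3) = floor((45 - 2)/5) = 8.
That gives (8*23 + 9)/(8*5 + 2) = 193/42.
Compare the errors: |x - 23/5| = |1090*5 - 23*237|/(237*5) = 1/1185, and |x - 193/42| = |1090*42 - 193*237|/(237*42) = 39/9954.
Cross-multiplying, 1*9954 = 9954 < 46215 = 39*1185, so 1/1185 is smaller: the convergent 23/5 is closer to x than 193/42.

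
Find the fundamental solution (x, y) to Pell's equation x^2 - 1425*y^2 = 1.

First expand sqrt(1425) as a continued fraction. With x_i = (sqrt(1425) + m_i)/d_i and (m_0, d_0) = (0, 1): a_0 = floor(sqrt(1425)) = 37, since 37^2 = 1369 <= 1425 < 1444 = 38^2.
Iterate m_{i+1} = d_i*a_i - m_i, d_{i+1} = (1425 - m_{i+1}^2)/d_i, a_{i+1} = floor((a_0 + m_{i+1})/d_{i+1}):
  m_1 = 1*37 - 0 = 37, d_1 = (1425 - 37^2)/1 = 56/1 = 56, a_1 = floor((37 + 37)/56) = 1.
  m_2 = 56*1 - 37 = 19, d_2 = (1425 - 19^2)/56 = 1064/56 = 19, a_2 = floor((37 + 19)/19) = 2.
  m_3 = 19*2 - 19 = 19, d_3 = (1425 - 19^2)/19 = 1064/19 = 56, a_3 = floor((37 + 19)/56) = 1.
  m_4 = 56*1 - 19 = 37, d_4 = (1425 - 37^2)/56 = 56/56 = 1, a_4 = floor((37 + 37)/1) = 74.
  m_5 = 1*74 - 37 = 37, d_5 = (1425 - 37^2)/1 = 56/1 = 56: (m_5, d_5) = (m_1, d_1) = (37, 56), so from here the quotients repeat a_1, ..., a_4; the period length is 4.
So sqrt(1425) = [37; (1, 2, 1, 74)] with period length k = 4.
k is even, so the fundamental solution of x^2 - 1425y^2 = 1 is (p_{k-1}, q_{k-1}) = (p_3, q_3); compute convergents through index 3.
Convergents (p_i = a_i*p_{i-1} + p_{i-2}, q_i = a_i*q_{i-1} + q_{i-2} with p_{-2}=0, p_{-1}=1, q_{-2}=1, q_{-1}=0):
  i=0: a_0=37, p_0 = 37*1 + 0 = 37, q_0 = 37*0 + 1 = 1.
  i=1: a_1=1, p_1 = 1*37 + 1 = 38, q_1 = 1*1 + 0 = 1.
  i=2: a_2=2, p_2 = 2*38 + 37 = 113, q_2 = 2*1 + 1 = 3.
  i=3: a_3=1, p_3 = 1*113 + 38 = 151, q_3 = 1*3 + 1 = 4.
Check: 151^2 - 1425*4^2 = 22801 - 22800 = 1, so (x, y) = (151, 4) solves the equation, and by the theorem it is the least positive solution.

(x, y) = (151, 4)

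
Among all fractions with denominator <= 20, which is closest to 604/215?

45/16

Expand x = 604/215 as a continued fraction with the Euclidean algorithm:
  604 = 2*215 + 174, so a_0 = 2.
  215 = 1*174 + 41, so a_1 = 1.
  174 = 4*41 + 10, so a_2 = 4.
  41 = 4*10 + 1, so a_3 = 4.
  10 = 10*1 + 0, so a_4 = 10.
so x = [2; 1, 4, 4, 10].
Convergents (p_i = a_i*p_{i-1} + p_{i-2}, q_i = a_i*q_{i-1} + q_{i-2} with p_{-2}=0, p_{-1}=1, q_{-2}=1, q_{-1}=0), until the denominator exceeds 20:
  i=0: a_0=2, p_0 = 2*1 + 0 = 2, q_0 = 2*0 + 1 = 1.
  i=1: a_1=1, p_1 = 1*2 + 1 = 3, q_1 = 1*1 + 0 = 1.
  i=2: a_2=4, p_2 = 4*3 + 2 = 14, q_2 = 4*1 + 1 = 5.
  i=3: a_3=4, p_3 = 4*14 + 3 = 59, q_3 = 4*5 + 1 = 21.
q_3 = 21 > 20, so the last convergent with denominator <= 20 is p_2/q_2 = 14/5.
The closest fraction with denominator <= 20 is either p_2/q_2 or the intermediate fraction (k*p_2 + p_1)/(k*q_2 + q_1) with the largest k >= 1 whose denominator stays <= 20; these approach x as k grows, and every other convergent or intermediate fraction in range is farther away.
Largest k: floor((20 - q_1)/q_2) = floor((20 - 1)/5) = 3.
That gives (3*14 + 3)/(3*5 + 1) = 45/16.
Compare the errors: |x - 14/5| = |604*5 - 14*215|/(215*5) = 10/1075, and |x - 45/16| = |604*16 - 45*215|/(215*16) = 11/3440.
Cross-multiplying, 11*1075 = 11825 < 34400 = 10*3440, so 11/3440 is smaller: the intermediate fraction 45/16 is closer to x than 14/5.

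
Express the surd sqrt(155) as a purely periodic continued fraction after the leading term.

Write x_i = (sqrt(155) + m_i)/d_i with (m_0, d_0) = (0, 1). a_0 = floor(sqrt(155)) = 12, since 12^2 = 144 <= 155 < 169 = 13^2.
Iterate m_{i+1} = d_i*a_i - m_i, d_{i+1} = (155 - m_{i+1}^2)/d_i, a_{i+1} = floor((a_0 + m_{i+1})/d_{i+1}):
  m_1 = 1*12 - 0 = 12, d_1 = (155 - 12^2)/1 = 11/1 = 11, a_1 = floor((12 + 12)/11) = 2.
  m_2 = 11*2 - 12 = 10, d_2 = (155 - 10^2)/11 = 55/11 = 5, a_2 = floor((12 + 10)/5) = 4.
  m_3 = 5*4 - 10 = 10, d_3 = (155 - 10^2)/5 = 55/5 = 11, a_3 = floor((12 + 10)/11) = 2.
  m_4 = 11*2 - 10 = 12, d_4 = (155 - 12^2)/11 = 11/11 = 1, a_4 = floor((12 + 12)/1) = 24.
  m_5 = 1*24 - 12 = 12, d_5 = (155 - 12^2)/1 = 11/1 = 11: (m_5, d_5) = (m_1, d_1) = (12, 11), so from here the quotients repeat a_1, ..., a_4; the period length is 4.
Hence the expansion of sqrt(155) is a_0 = 12 followed by the repeating block 2, 4, 2, 24 (period 4).

[12; (2, 4, 2, 24)]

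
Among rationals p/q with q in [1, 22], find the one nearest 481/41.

Expand x = 481/41 as a continued fraction with the Euclidean algorithm:
  481 = 11*41 + 30, so a_0 = 11.
  41 = 1*30 + 11, so a_1 = 1.
  30 = 2*11 + 8, so a_2 = 2.
  11 = 1*8 + 3, so a_3 = 1.
  8 = 2*3 + 2, so a_4 = 2.
  3 = 1*2 + 1, so a_5 = 1.
  2 = 2*1 + 0, so a_6 = 2.
so x = [11; 1, 2, 1, 2, 1, 2].
Convergents (p_i = a_i*p_{i-1} + p_{i-2}, q_i = a_i*q_{i-1} + q_{i-2} with p_{-2}=0, p_{-1}=1, q_{-2}=1, q_{-1}=0), until the denominator exceeds 22:
  i=0: a_0=11, p_0 = 11*1 + 0 = 11, q_0 = 11*0 + 1 = 1.
  i=1: a_1=1, p_1 = 1*11 + 1 = 12, q_1 = 1*1 + 0 = 1.
  i=2: a_2=2, p_2 = 2*12 + 11 = 35, q_2 = 2*1 + 1 = 3.
  i=3: a_3=1, p_3 = 1*35 + 12 = 47, q_3 = 1*3 + 1 = 4.
  i=4: a_4=2, p_4 = 2*47 + 35 = 129, q_4 = 2*4 + 3 = 11.
  i=5: a_5=1, p_5 = 1*129 + 47 = 176, q_5 = 1*11 + 4 = 15.
  i=6: a_6=2, p_6 = 2*176 + 129 = 481, q_6 = 2*15 + 11 = 41.
q_6 = 41 > 22, so the last convergent with denominator <= 22 is p_5/q_5 = 176/15.
The closest fraction with denominator <= 22 is either p_5/q_5 or the intermediate fraction (k*p_5 + p_4)/(k*q_5 + q_4) with the largest k >= 1 whose denominator stays <= 22; these approach x as k grows, and every other convergent or intermediate fraction in range is farther away.
Largest k: floor((22 - q_4)/q_5) = floor((22 - 11)/15) = 0.
Since k = 0, no intermediate fraction beyond p_5/q_5 has denominator <= 22, so the convergent 176/15 is the closest (its error is |481*15 - 176*41|/(41*15) = 1/615).

176/15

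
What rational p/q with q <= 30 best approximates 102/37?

80/29

Expand x = 102/37 as a continued fraction with the Euclidean algorithm:
  102 = 2*37 + 28, so a_0 = 2.
  37 = 1*28 + 9, so a_1 = 1.
  28 = 3*9 + 1, so a_2 = 3.
  9 = 9*1 + 0, so a_3 = 9.
so x = [2; 1, 3, 9].
Convergents (p_i = a_i*p_{i-1} + p_{i-2}, q_i = a_i*q_{i-1} + q_{i-2} with p_{-2}=0, p_{-1}=1, q_{-2}=1, q_{-1}=0), until the denominator exceeds 30:
  i=0: a_0=2, p_0 = 2*1 + 0 = 2, q_0 = 2*0 + 1 = 1.
  i=1: a_1=1, p_1 = 1*2 + 1 = 3, q_1 = 1*1 + 0 = 1.
  i=2: a_2=3, p_2 = 3*3 + 2 = 11, q_2 = 3*1 + 1 = 4.
  i=3: a_3=9, p_3 = 9*11 + 3 = 102, q_3 = 9*4 + 1 = 37.
q_3 = 37 > 30, so the last convergent with denominator <= 30 is p_2/q_2 = 11/4.
The closest fraction with denominator <= 30 is either p_2/q_2 or the intermediate fraction (k*p_2 + p_1)/(k*q_2 + q_1) with the largest k >= 1 whose denominator stays <= 30; these approach x as k grows, and every other convergent or intermediate fraction in range is farther away.
Largest k: floor((30 - q_1)/q_2) = floor((30 - 1)/4) = 7.
That gives (7*11 + 3)/(7*4 + 1) = 80/29.
Compare the errors: |x - 11/4| = |102*4 - 11*37|/(37*4) = 1/148, and |x - 80/29| = |102*29 - 80*37|/(37*29) = 2/1073.
Cross-multiplying, 2*148 = 296 < 1073 = 1*1073, so 2/1073 is smaller: the intermediate fraction 80/29 is closer to x than 11/4.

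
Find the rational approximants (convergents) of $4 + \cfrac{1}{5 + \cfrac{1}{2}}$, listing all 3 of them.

4/1, 21/5, 46/11

Using the convergent recurrence p_i = a_i*p_{i-1} + p_{i-2}, q_i = a_i*q_{i-1} + q_{i-2} with p_{-2}=0, p_{-1}=1, q_{-2}=1, q_{-1}=0:
  i=0: a_0=4, p_0 = 4*1 + 0 = 4, q_0 = 4*0 + 1 = 1.
  i=1: a_1=5, p_1 = 5*4 + 1 = 21, q_1 = 5*1 + 0 = 5.
  i=2: a_2=2, p_2 = 2*21 + 4 = 46, q_2 = 2*5 + 1 = 11.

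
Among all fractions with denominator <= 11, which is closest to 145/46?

Expand x = 145/46 as a continued fraction with the Euclidean algorithm:
  145 = 3*46 + 7, so a_0 = 3.
  46 = 6*7 + 4, so a_1 = 6.
  7 = 1*4 + 3, so a_2 = 1.
  4 = 1*3 + 1, so a_3 = 1.
  3 = 3*1 + 0, so a_4 = 3.
so x = [3; 6, 1, 1, 3].
Convergents (p_i = a_i*p_{i-1} + p_{i-2}, q_i = a_i*q_{i-1} + q_{i-2} with p_{-2}=0, p_{-1}=1, q_{-2}=1, q_{-1}=0), until the denominator exceeds 11:
  i=0: a_0=3, p_0 = 3*1 + 0 = 3, q_0 = 3*0 + 1 = 1.
  i=1: a_1=6, p_1 = 6*3 + 1 = 19, q_1 = 6*1 + 0 = 6.
  i=2: a_2=1, p_2 = 1*19 + 3 = 22, q_2 = 1*6 + 1 = 7.
  i=3: a_3=1, p_3 = 1*22 + 19 = 41, q_3 = 1*7 + 6 = 13.
q_3 = 13 > 11, so the last convergent with denominator <= 11 is p_2/q_2 = 22/7.
The closest fraction with denominator <= 11 is either p_2/q_2 or the intermediate fraction (k*p_2 + p_1)/(k*q_2 + q_1) with the largest k >= 1 whose denominator stays <= 11; these approach x as k grows, and every other convergent or intermediate fraction in range is farther away.
Largest k: floor((11 - q_1)/q_2) = floor((11 - 6)/7) = 0.
Since k = 0, no intermediate fraction beyond p_2/q_2 has denominator <= 11, so the convergent 22/7 is the closest (its error is |145*7 - 22*46|/(46*7) = 3/322).

22/7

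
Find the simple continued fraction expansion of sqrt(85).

[9; (4, 1, 1, 4, 18)]

Write x_i = (sqrt(85) + m_i)/d_i with (m_0, d_0) = (0, 1). a_0 = floor(sqrt(85)) = 9, since 9^2 = 81 <= 85 < 100 = 10^2.
Iterate m_{i+1} = d_i*a_i - m_i, d_{i+1} = (85 - m_{i+1}^2)/d_i, a_{i+1} = floor((a_0 + m_{i+1})/d_{i+1}):
  m_1 = 1*9 - 0 = 9, d_1 = (85 - 9^2)/1 = 4/1 = 4, a_1 = floor((9 + 9)/4) = 4.
  m_2 = 4*4 - 9 = 7, d_2 = (85 - 7^2)/4 = 36/4 = 9, a_2 = floor((9 + 7)/9) = 1.
  m_3 = 9*1 - 7 = 2, d_3 = (85 - 2^2)/9 = 81/9 = 9, a_3 = floor((9 + 2)/9) = 1.
  m_4 = 9*1 - 2 = 7, d_4 = (85 - 7^2)/9 = 36/9 = 4, a_4 = floor((9 + 7)/4) = 4.
  m_5 = 4*4 - 7 = 9, d_5 = (85 - 9^2)/4 = 4/4 = 1, a_5 = floor((9 + 9)/1) = 18.
  m_6 = 1*18 - 9 = 9, d_6 = (85 - 9^2)/1 = 4/1 = 4: (m_6, d_6) = (m_1, d_1) = (9, 4), so from here the quotients repeat a_1, ..., a_5; the period length is 5.
Hence the expansion of sqrt(85) is a_0 = 9 followed by the repeating block 4, 1, 1, 4, 18 (period 5).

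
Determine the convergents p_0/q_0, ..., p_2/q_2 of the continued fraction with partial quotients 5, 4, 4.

Using the convergent recurrence p_i = a_i*p_{i-1} + p_{i-2}, q_i = a_i*q_{i-1} + q_{i-2} with p_{-2}=0, p_{-1}=1, q_{-2}=1, q_{-1}=0:
  i=0: a_0=5, p_0 = 5*1 + 0 = 5, q_0 = 5*0 + 1 = 1.
  i=1: a_1=4, p_1 = 4*5 + 1 = 21, q_1 = 4*1 + 0 = 4.
  i=2: a_2=4, p_2 = 4*21 + 5 = 89, q_2 = 4*4 + 1 = 17.

5/1, 21/4, 89/17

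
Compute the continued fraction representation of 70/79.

[0; 1, 7, 1, 3, 2]

Run the Euclidean algorithm on 70 and 79; the successive quotients are the partial quotients a_0, a_1, ... (each step inverts the fractional part left over by the previous one):
  70 = 0*79 + 70, so a_0 = 0.
  79 = 1*70 + 9, so a_1 = 1.
  70 = 7*9 + 7, so a_2 = 7.
  9 = 1*7 + 2, so a_3 = 1.
  7 = 3*2 + 1, so a_4 = 3.
  2 = 2*1 + 0, so a_5 = 2.
The remainder reaches 0 after 6 divisions, so the expansion has 6 partial quotients, read off in order.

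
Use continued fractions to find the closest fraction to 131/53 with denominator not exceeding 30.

Expand x = 131/53 as a continued fraction with the Euclidean algorithm:
  131 = 2*53 + 25, so a_0 = 2.
  53 = 2*25 + 3, so a_1 = 2.
  25 = 8*3 + 1, so a_2 = 8.
  3 = 3*1 + 0, so a_3 = 3.
so x = [2; 2, 8, 3].
Convergents (p_i = a_i*p_{i-1} + p_{i-2}, q_i = a_i*q_{i-1} + q_{i-2} with p_{-2}=0, p_{-1}=1, q_{-2}=1, q_{-1}=0), until the denominator exceeds 30:
  i=0: a_0=2, p_0 = 2*1 + 0 = 2, q_0 = 2*0 + 1 = 1.
  i=1: a_1=2, p_1 = 2*2 + 1 = 5, q_1 = 2*1 + 0 = 2.
  i=2: a_2=8, p_2 = 8*5 + 2 = 42, q_2 = 8*2 + 1 = 17.
  i=3: a_3=3, p_3 = 3*42 + 5 = 131, q_3 = 3*17 + 2 = 53.
q_3 = 53 > 30, so the last convergent with denominator <= 30 is p_2/q_2 = 42/17.
The closest fraction with denominator <= 30 is either p_2/q_2 or the intermediate fraction (k*p_2 + p_1)/(k*q_2 + q_1) with the largest k >= 1 whose denominator stays <= 30; these approach x as k grows, and every other convergent or intermediate fraction in range is farther away.
Largest k: floor((30 - q_1)/q_2) = floor((30 - 2)/17) = 1.
That gives (1*42 + 5)/(1*17 + 2) = 47/19.
Compare the errors: |x - 42/17| = |131*17 - 42*53|/(53*17) = 1/901, and |x - 47/19| = |131*19 - 47*53|/(53*19) = 2/1007.
Cross-multiplying, 1*1007 = 1007 < 1802 = 2*901, so 1/901 is smaller: the convergent 42/17 is closer to x than 47/19.

42/17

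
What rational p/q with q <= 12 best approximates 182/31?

Expand x = 182/31 as a continued fraction with the Euclidean algorithm:
  182 = 5*31 + 27, so a_0 = 5.
  31 = 1*27 + 4, so a_1 = 1.
  27 = 6*4 + 3, so a_2 = 6.
  4 = 1*3 + 1, so a_3 = 1.
  3 = 3*1 + 0, so a_4 = 3.
so x = [5; 1, 6, 1, 3].
Convergents (p_i = a_i*p_{i-1} + p_{i-2}, q_i = a_i*q_{i-1} + q_{i-2} with p_{-2}=0, p_{-1}=1, q_{-2}=1, q_{-1}=0), until the denominator exceeds 12:
  i=0: a_0=5, p_0 = 5*1 + 0 = 5, q_0 = 5*0 + 1 = 1.
  i=1: a_1=1, p_1 = 1*5 + 1 = 6, q_1 = 1*1 + 0 = 1.
  i=2: a_2=6, p_2 = 6*6 + 5 = 41, q_2 = 6*1 + 1 = 7.
  i=3: a_3=1, p_3 = 1*41 + 6 = 47, q_3 = 1*7 + 1 = 8.
  i=4: a_4=3, p_4 = 3*47 + 41 = 182, q_4 = 3*8 + 7 = 31.
q_4 = 31 > 12, so the last convergent with denominator <= 12 is p_3/q_3 = 47/8.
The closest fraction with denominator <= 12 is either p_3/q_3 or the intermediate fraction (k*p_3 + p_2)/(k*q_3 + q_2) with the largest k >= 1 whose denominator stays <= 12; these approach x as k grows, and every other convergent or intermediate fraction in range is farther away.
Largest k: floor((12 - q_2)/q_3) = floor((12 - 7)/8) = 0.
Since k = 0, no intermediate fraction beyond p_3/q_3 has denominator <= 12, so the convergent 47/8 is the closest (its error is |182*8 - 47*31|/(31*8) = 1/248).

47/8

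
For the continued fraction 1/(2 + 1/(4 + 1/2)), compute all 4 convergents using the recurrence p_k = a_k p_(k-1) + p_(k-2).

Using the convergent recurrence p_i = a_i*p_{i-1} + p_{i-2}, q_i = a_i*q_{i-1} + q_{i-2} with p_{-2}=0, p_{-1}=1, q_{-2}=1, q_{-1}=0:
  i=0: a_0=0, p_0 = 0*1 + 0 = 0, q_0 = 0*0 + 1 = 1.
  i=1: a_1=2, p_1 = 2*0 + 1 = 1, q_1 = 2*1 + 0 = 2.
  i=2: a_2=4, p_2 = 4*1 + 0 = 4, q_2 = 4*2 + 1 = 9.
  i=3: a_3=2, p_3 = 2*4 + 1 = 9, q_3 = 2*9 + 2 = 20.

0/1, 1/2, 4/9, 9/20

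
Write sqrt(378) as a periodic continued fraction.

[19; (2, 3, 1, 4, 1, 3, 2, 38)]

Write x_i = (sqrt(378) + m_i)/d_i with (m_0, d_0) = (0, 1). a_0 = floor(sqrt(378)) = 19, since 19^2 = 361 <= 378 < 400 = 20^2.
Iterate m_{i+1} = d_i*a_i - m_i, d_{i+1} = (378 - m_{i+1}^2)/d_i, a_{i+1} = floor((a_0 + m_{i+1})/d_{i+1}):
  m_1 = 1*19 - 0 = 19, d_1 = (378 - 19^2)/1 = 17/1 = 17, a_1 = floor((19 + 19)/17) = 2.
  m_2 = 17*2 - 19 = 15, d_2 = (378 - 15^2)/17 = 153/17 = 9, a_2 = floor((19 + 15)/9) = 3.
  m_3 = 9*3 - 15 = 12, d_3 = (378 - 12^2)/9 = 234/9 = 26, a_3 = floor((19 + 12)/26) = 1.
  m_4 = 26*1 - 12 = 14, d_4 = (378 - 14^2)/26 = 182/26 = 7, a_4 = floor((19 + 14)/7) = 4.
  m_5 = 7*4 - 14 = 14, d_5 = (378 - 14^2)/7 = 182/7 = 26, a_5 = floor((19 + 14)/26) = 1.
  m_6 = 26*1 - 14 = 12, d_6 = (378 - 12^2)/26 = 234/26 = 9, a_6 = floor((19 + 12)/9) = 3.
  m_7 = 9*3 - 12 = 15, d_7 = (378 - 15^2)/9 = 153/9 = 17, a_7 = floor((19 + 15)/17) = 2.
  m_8 = 17*2 - 15 = 19, d_8 = (378 - 19^2)/17 = 17/17 = 1, a_8 = floor((19 + 19)/1) = 38.
  m_9 = 1*38 - 19 = 19, d_9 = (378 - 19^2)/1 = 17/1 = 17: (m_9, d_9) = (m_1, d_1) = (19, 17), so from here the quotients repeat a_1, ..., a_8; the period length is 8.
Hence the expansion of sqrt(378) is a_0 = 19 followed by the repeating block 2, 3, 1, 4, 1, 3, 2, 38 (period 8).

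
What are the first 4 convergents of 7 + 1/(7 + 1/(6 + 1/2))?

7/1, 50/7, 307/43, 664/93

Using the convergent recurrence p_i = a_i*p_{i-1} + p_{i-2}, q_i = a_i*q_{i-1} + q_{i-2} with p_{-2}=0, p_{-1}=1, q_{-2}=1, q_{-1}=0:
  i=0: a_0=7, p_0 = 7*1 + 0 = 7, q_0 = 7*0 + 1 = 1.
  i=1: a_1=7, p_1 = 7*7 + 1 = 50, q_1 = 7*1 + 0 = 7.
  i=2: a_2=6, p_2 = 6*50 + 7 = 307, q_2 = 6*7 + 1 = 43.
  i=3: a_3=2, p_3 = 2*307 + 50 = 664, q_3 = 2*43 + 7 = 93.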